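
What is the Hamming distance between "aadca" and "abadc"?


Comparing "aadca" and "abadc" position by position:
  Position 0: 'a' vs 'a' => same
  Position 1: 'a' vs 'b' => differ
  Position 2: 'd' vs 'a' => differ
  Position 3: 'c' vs 'd' => differ
  Position 4: 'a' vs 'c' => differ
Total differences (Hamming distance): 4

4


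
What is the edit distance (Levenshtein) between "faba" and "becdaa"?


Computing edit distance: "faba" -> "becdaa"
DP table:
           b    e    c    d    a    a
      0    1    2    3    4    5    6
  f   1    1    2    3    4    5    6
  a   2    2    2    3    4    4    5
  b   3    2    3    3    4    5    5
  a   4    3    3    4    4    4    5
Edit distance = dp[4][6] = 5

5


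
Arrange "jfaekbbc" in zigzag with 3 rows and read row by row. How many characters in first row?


Zigzag "jfaekbbc" into 3 rows:
Placing characters:
  'j' => row 0
  'f' => row 1
  'a' => row 2
  'e' => row 1
  'k' => row 0
  'b' => row 1
  'b' => row 2
  'c' => row 1
Rows:
  Row 0: "jk"
  Row 1: "febc"
  Row 2: "ab"
First row length: 2

2


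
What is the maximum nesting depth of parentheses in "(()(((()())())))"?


Input: "(()(((()())())))"
Tracking depth:
  Position 0 '(': depth becomes 1
  Position 1 '(': depth becomes 2
  Position 2 ')': depth becomes 1
  Position 3 '(': depth becomes 2
  Position 4 '(': depth becomes 3
  Position 5 '(': depth becomes 4
  Position 6 '(': depth becomes 5
  Position 7 ')': depth becomes 4
  Position 8 '(': depth becomes 5
  Position 9 ')': depth becomes 4
  Position 10 ')': depth becomes 3
  Position 11 '(': depth becomes 4
  Position 12 ')': depth becomes 3
  Position 13 ')': depth becomes 2
  Position 14 ')': depth becomes 1
  Position 15 ')': depth becomes 0
Maximum depth reached: 5

5


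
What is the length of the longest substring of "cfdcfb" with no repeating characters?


Input: "cfdcfb"
Sliding window (track last position of each char):
  Position 0 ('c'): window [0,0] length 1 -- new best
  Position 1 ('f'): window [0,1] length 2 -- new best
  Position 2 ('d'): window [0,2] length 3 -- new best
  Position 3 ('c'): repeat (last at 0), move window start to 1
  Position 3 ('c'): window [1,3] length 3
  Position 4 ('f'): repeat (last at 1), move window start to 2
  Position 4 ('f'): window [2,4] length 3
  Position 5 ('b'): window [2,5] length 4 -- new best
Longest substring with no repeats: "dcfb" with length 4

4


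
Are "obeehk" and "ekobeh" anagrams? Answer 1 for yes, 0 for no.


Strings: "obeehk", "ekobeh"
Sorted first:  beehko
Sorted second: beehko
Sorted forms match => anagrams

1


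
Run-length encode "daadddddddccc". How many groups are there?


Input: daadddddddccc
Scanning for consecutive runs:
  Group 1: 'd' x 1 (positions 0-0)
  Group 2: 'a' x 2 (positions 1-2)
  Group 3: 'd' x 7 (positions 3-9)
  Group 4: 'c' x 3 (positions 10-12)
Total groups: 4

4


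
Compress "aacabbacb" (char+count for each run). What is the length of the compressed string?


Input: aacabbacb
Runs:
  'a' x 2 => "a2"
  'c' x 1 => "c1"
  'a' x 1 => "a1"
  'b' x 2 => "b2"
  'a' x 1 => "a1"
  'c' x 1 => "c1"
  'b' x 1 => "b1"
Compressed: "a2c1a1b2a1c1b1"
Compressed length: 14

14


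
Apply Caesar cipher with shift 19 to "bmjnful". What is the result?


Caesar cipher: shift "bmjnful" by 19
  'b' (pos 1) + 19 = pos 20 = 'u'
  'm' (pos 12) + 19 = pos 5 = 'f'
  'j' (pos 9) + 19 = pos 2 = 'c'
  'n' (pos 13) + 19 = pos 6 = 'g'
  'f' (pos 5) + 19 = pos 24 = 'y'
  'u' (pos 20) + 19 = pos 13 = 'n'
  'l' (pos 11) + 19 = pos 4 = 'e'
Result: ufcgyne

ufcgyne


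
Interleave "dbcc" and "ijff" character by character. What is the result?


Interleaving "dbcc" and "ijff":
  Position 0: 'd' from first, 'i' from second => "di"
  Position 1: 'b' from first, 'j' from second => "bj"
  Position 2: 'c' from first, 'f' from second => "cf"
  Position 3: 'c' from first, 'f' from second => "cf"
Result: dibjcfcf

dibjcfcf


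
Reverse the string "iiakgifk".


Input: iiakgifk
Reading characters right to left:
  Position 7: 'k'
  Position 6: 'f'
  Position 5: 'i'
  Position 4: 'g'
  Position 3: 'k'
  Position 2: 'a'
  Position 1: 'i'
  Position 0: 'i'
Reversed: kfigkaii

kfigkaii


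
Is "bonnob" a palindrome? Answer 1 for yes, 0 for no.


Input: bonnob
Reversed: bonnob
  Compare pos 0 ('b') with pos 5 ('b'): match
  Compare pos 1 ('o') with pos 4 ('o'): match
  Compare pos 2 ('n') with pos 3 ('n'): match
Result: palindrome

1


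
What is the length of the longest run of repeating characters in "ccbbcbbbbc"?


Input: "ccbbcbbbbc"
Scanning for longest run:
  Position 1 ('c'): continues run of 'c', length=2
  Position 2 ('b'): new char, reset run to 1
  Position 3 ('b'): continues run of 'b', length=2
  Position 4 ('c'): new char, reset run to 1
  Position 5 ('b'): new char, reset run to 1
  Position 6 ('b'): continues run of 'b', length=2
  Position 7 ('b'): continues run of 'b', length=3
  Position 8 ('b'): continues run of 'b', length=4
  Position 9 ('c'): new char, reset run to 1
Longest run: 'b' with length 4

4


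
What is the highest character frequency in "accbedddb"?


Input: accbedddb
Character counts:
  'a': 1
  'b': 2
  'c': 2
  'd': 3
  'e': 1
Maximum frequency: 3

3


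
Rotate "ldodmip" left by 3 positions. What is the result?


Input: "ldodmip", rotate left by 3
First 3 characters: "ldo"
Remaining characters: "dmip"
Concatenate remaining + first: "dmip" + "ldo" = "dmipldo"

dmipldo


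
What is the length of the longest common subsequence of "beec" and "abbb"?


LCS of "beec" and "abbb"
DP table:
           a    b    b    b
      0    0    0    0    0
  b   0    0    1    1    1
  e   0    0    1    1    1
  e   0    0    1    1    1
  c   0    0    1    1    1
LCS length = dp[4][4] = 1

1


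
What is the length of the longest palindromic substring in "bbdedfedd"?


Input: "bbdedfedd"
Checking substrings for palindromes:
  [2:5] "ded" (len 3) => palindrome
  [0:2] "bb" (len 2) => palindrome
  [7:9] "dd" (len 2) => palindrome
Longest palindromic substring: "ded" with length 3

3


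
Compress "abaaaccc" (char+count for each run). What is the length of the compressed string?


Input: abaaaccc
Runs:
  'a' x 1 => "a1"
  'b' x 1 => "b1"
  'a' x 3 => "a3"
  'c' x 3 => "c3"
Compressed: "a1b1a3c3"
Compressed length: 8

8


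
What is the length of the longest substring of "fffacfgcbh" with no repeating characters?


Input: "fffacfgcbh"
Sliding window (track last position of each char):
  Position 0 ('f'): window [0,0] length 1 -- new best
  Position 1 ('f'): repeat (last at 0), move window start to 1
  Position 1 ('f'): window [1,1] length 1
  Position 2 ('f'): repeat (last at 1), move window start to 2
  Position 2 ('f'): window [2,2] length 1
  Position 3 ('a'): window [2,3] length 2 -- new best
  Position 4 ('c'): window [2,4] length 3 -- new best
  Position 5 ('f'): repeat (last at 2), move window start to 3
  Position 5 ('f'): window [3,5] length 3
  Position 6 ('g'): window [3,6] length 4 -- new best
  Position 7 ('c'): repeat (last at 4), move window start to 5
  Position 7 ('c'): window [5,7] length 3
  Position 8 ('b'): window [5,8] length 4
  Position 9 ('h'): window [5,9] length 5 -- new best
Longest substring with no repeats: "fgcbh" with length 5

5


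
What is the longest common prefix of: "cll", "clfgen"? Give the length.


Words: cll, clfgen
  Position 0: all 'c' => match
  Position 1: all 'l' => match
  Position 2: ('l', 'f') => mismatch, stop
LCP = "cl" (length 2)

2


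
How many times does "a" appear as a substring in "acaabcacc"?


Searching for "a" in "acaabcacc"
Scanning each position:
  Position 0: "a" => MATCH
  Position 1: "c" => no
  Position 2: "a" => MATCH
  Position 3: "a" => MATCH
  Position 4: "b" => no
  Position 5: "c" => no
  Position 6: "a" => MATCH
  Position 7: "c" => no
  Position 8: "c" => no
Total occurrences: 4

4


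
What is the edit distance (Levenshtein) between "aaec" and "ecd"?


Computing edit distance: "aaec" -> "ecd"
DP table:
           e    c    d
      0    1    2    3
  a   1    1    2    3
  a   2    2    2    3
  e   3    2    3    3
  c   4    3    2    3
Edit distance = dp[4][3] = 3

3


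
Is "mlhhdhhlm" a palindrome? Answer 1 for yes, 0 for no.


Input: mlhhdhhlm
Reversed: mlhhdhhlm
  Compare pos 0 ('m') with pos 8 ('m'): match
  Compare pos 1 ('l') with pos 7 ('l'): match
  Compare pos 2 ('h') with pos 6 ('h'): match
  Compare pos 3 ('h') with pos 5 ('h'): match
Result: palindrome

1


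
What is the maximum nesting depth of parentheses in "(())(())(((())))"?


Input: "(())(())(((())))"
Tracking depth:
  Position 0 '(': depth becomes 1
  Position 1 '(': depth becomes 2
  Position 2 ')': depth becomes 1
  Position 3 ')': depth becomes 0
  Position 4 '(': depth becomes 1
  Position 5 '(': depth becomes 2
  Position 6 ')': depth becomes 1
  Position 7 ')': depth becomes 0
  Position 8 '(': depth becomes 1
  Position 9 '(': depth becomes 2
  Position 10 '(': depth becomes 3
  Position 11 '(': depth becomes 4
  Position 12 ')': depth becomes 3
  Position 13 ')': depth becomes 2
  Position 14 ')': depth becomes 1
  Position 15 ')': depth becomes 0
Maximum depth reached: 4

4


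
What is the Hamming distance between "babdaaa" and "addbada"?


Comparing "babdaaa" and "addbada" position by position:
  Position 0: 'b' vs 'a' => differ
  Position 1: 'a' vs 'd' => differ
  Position 2: 'b' vs 'd' => differ
  Position 3: 'd' vs 'b' => differ
  Position 4: 'a' vs 'a' => same
  Position 5: 'a' vs 'd' => differ
  Position 6: 'a' vs 'a' => same
Total differences (Hamming distance): 5

5


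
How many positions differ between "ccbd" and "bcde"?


Comparing "ccbd" and "bcde" position by position:
  Position 0: 'c' vs 'b' => DIFFER
  Position 1: 'c' vs 'c' => same
  Position 2: 'b' vs 'd' => DIFFER
  Position 3: 'd' vs 'e' => DIFFER
Positions that differ: 3

3


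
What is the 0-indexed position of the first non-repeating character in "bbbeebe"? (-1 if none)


Input: bbbeebe
Character frequencies:
  'b': 4
  'e': 3
Scanning left to right for freq == 1:
  Position 0 ('b'): freq=4, skip
  Position 1 ('b'): freq=4, skip
  Position 2 ('b'): freq=4, skip
  Position 3 ('e'): freq=3, skip
  Position 4 ('e'): freq=3, skip
  Position 5 ('b'): freq=4, skip
  Position 6 ('e'): freq=3, skip
  No unique character found => answer = -1

-1


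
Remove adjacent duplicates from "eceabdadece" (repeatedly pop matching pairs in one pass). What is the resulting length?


Input: eceabdadece
Stack-based adjacent duplicate removal:
  Read 'e': push. Stack: e
  Read 'c': push. Stack: ec
  Read 'e': push. Stack: ece
  Read 'a': push. Stack: ecea
  Read 'b': push. Stack: eceab
  Read 'd': push. Stack: eceabd
  Read 'a': push. Stack: eceabda
  Read 'd': push. Stack: eceabdad
  Read 'e': push. Stack: eceabdade
  Read 'c': push. Stack: eceabdadec
  Read 'e': push. Stack: eceabdadece
Final stack: "eceabdadece" (length 11)

11


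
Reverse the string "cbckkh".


Input: cbckkh
Reading characters right to left:
  Position 5: 'h'
  Position 4: 'k'
  Position 3: 'k'
  Position 2: 'c'
  Position 1: 'b'
  Position 0: 'c'
Reversed: hkkcbc

hkkcbc


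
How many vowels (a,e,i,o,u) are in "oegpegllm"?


Input: oegpegllm
Checking each character:
  'o' at position 0: vowel (running total: 1)
  'e' at position 1: vowel (running total: 2)
  'g' at position 2: consonant
  'p' at position 3: consonant
  'e' at position 4: vowel (running total: 3)
  'g' at position 5: consonant
  'l' at position 6: consonant
  'l' at position 7: consonant
  'm' at position 8: consonant
Total vowels: 3

3


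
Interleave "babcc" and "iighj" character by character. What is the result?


Interleaving "babcc" and "iighj":
  Position 0: 'b' from first, 'i' from second => "bi"
  Position 1: 'a' from first, 'i' from second => "ai"
  Position 2: 'b' from first, 'g' from second => "bg"
  Position 3: 'c' from first, 'h' from second => "ch"
  Position 4: 'c' from first, 'j' from second => "cj"
Result: biaibgchcj

biaibgchcj


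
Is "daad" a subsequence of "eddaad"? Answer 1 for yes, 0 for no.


Check if "daad" is a subsequence of "eddaad"
Greedy scan:
  Position 0 ('e'): no match needed
  Position 1 ('d'): matches sub[0] = 'd'
  Position 2 ('d'): no match needed
  Position 3 ('a'): matches sub[1] = 'a'
  Position 4 ('a'): matches sub[2] = 'a'
  Position 5 ('d'): matches sub[3] = 'd'
All 4 characters matched => is a subsequence

1


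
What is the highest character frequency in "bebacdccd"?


Input: bebacdccd
Character counts:
  'a': 1
  'b': 2
  'c': 3
  'd': 2
  'e': 1
Maximum frequency: 3

3


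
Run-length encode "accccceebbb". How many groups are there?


Input: accccceebbb
Scanning for consecutive runs:
  Group 1: 'a' x 1 (positions 0-0)
  Group 2: 'c' x 5 (positions 1-5)
  Group 3: 'e' x 2 (positions 6-7)
  Group 4: 'b' x 3 (positions 8-10)
Total groups: 4

4


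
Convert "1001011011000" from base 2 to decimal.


Input: "1001011011000" in base 2
Positional expansion:
  Digit '1' (value 1) x 2^12 = 4096
  Digit '0' (value 0) x 2^11 = 0
  Digit '0' (value 0) x 2^10 = 0
  Digit '1' (value 1) x 2^9 = 512
  Digit '0' (value 0) x 2^8 = 0
  Digit '1' (value 1) x 2^7 = 128
  Digit '1' (value 1) x 2^6 = 64
  Digit '0' (value 0) x 2^5 = 0
  Digit '1' (value 1) x 2^4 = 16
  Digit '1' (value 1) x 2^3 = 8
  Digit '0' (value 0) x 2^2 = 0
  Digit '0' (value 0) x 2^1 = 0
  Digit '0' (value 0) x 2^0 = 0
Sum = 4824

4824


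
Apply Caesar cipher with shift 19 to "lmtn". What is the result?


Caesar cipher: shift "lmtn" by 19
  'l' (pos 11) + 19 = pos 4 = 'e'
  'm' (pos 12) + 19 = pos 5 = 'f'
  't' (pos 19) + 19 = pos 12 = 'm'
  'n' (pos 13) + 19 = pos 6 = 'g'
Result: efmg

efmg


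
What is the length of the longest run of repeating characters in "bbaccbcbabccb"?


Input: "bbaccbcbabccb"
Scanning for longest run:
  Position 1 ('b'): continues run of 'b', length=2
  Position 2 ('a'): new char, reset run to 1
  Position 3 ('c'): new char, reset run to 1
  Position 4 ('c'): continues run of 'c', length=2
  Position 5 ('b'): new char, reset run to 1
  Position 6 ('c'): new char, reset run to 1
  Position 7 ('b'): new char, reset run to 1
  Position 8 ('a'): new char, reset run to 1
  Position 9 ('b'): new char, reset run to 1
  Position 10 ('c'): new char, reset run to 1
  Position 11 ('c'): continues run of 'c', length=2
  Position 12 ('b'): new char, reset run to 1
Longest run: 'b' with length 2

2


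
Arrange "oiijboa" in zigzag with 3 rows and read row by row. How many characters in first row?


Zigzag "oiijboa" into 3 rows:
Placing characters:
  'o' => row 0
  'i' => row 1
  'i' => row 2
  'j' => row 1
  'b' => row 0
  'o' => row 1
  'a' => row 2
Rows:
  Row 0: "ob"
  Row 1: "ijo"
  Row 2: "ia"
First row length: 2

2


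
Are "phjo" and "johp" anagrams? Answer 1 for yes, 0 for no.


Strings: "phjo", "johp"
Sorted first:  hjop
Sorted second: hjop
Sorted forms match => anagrams

1


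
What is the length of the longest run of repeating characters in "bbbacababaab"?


Input: "bbbacababaab"
Scanning for longest run:
  Position 1 ('b'): continues run of 'b', length=2
  Position 2 ('b'): continues run of 'b', length=3
  Position 3 ('a'): new char, reset run to 1
  Position 4 ('c'): new char, reset run to 1
  Position 5 ('a'): new char, reset run to 1
  Position 6 ('b'): new char, reset run to 1
  Position 7 ('a'): new char, reset run to 1
  Position 8 ('b'): new char, reset run to 1
  Position 9 ('a'): new char, reset run to 1
  Position 10 ('a'): continues run of 'a', length=2
  Position 11 ('b'): new char, reset run to 1
Longest run: 'b' with length 3

3


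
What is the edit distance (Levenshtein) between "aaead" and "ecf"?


Computing edit distance: "aaead" -> "ecf"
DP table:
           e    c    f
      0    1    2    3
  a   1    1    2    3
  a   2    2    2    3
  e   3    2    3    3
  a   4    3    3    4
  d   5    4    4    4
Edit distance = dp[5][3] = 4

4


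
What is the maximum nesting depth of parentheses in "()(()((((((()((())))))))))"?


Input: "()(()((((((()((())))))))))"
Tracking depth:
  Position 0 '(': depth becomes 1
  Position 1 ')': depth becomes 0
  Position 2 '(': depth becomes 1
  Position 3 '(': depth becomes 2
  Position 4 ')': depth becomes 1
  Position 5 '(': depth becomes 2
  Position 6 '(': depth becomes 3
  Position 7 '(': depth becomes 4
  Position 8 '(': depth becomes 5
  Position 9 '(': depth becomes 6
  Position 10 '(': depth becomes 7
  Position 11 '(': depth becomes 8
  Position 12 ')': depth becomes 7
  Position 13 '(': depth becomes 8
  Position 14 '(': depth becomes 9
  Position 15 '(': depth becomes 10
  Position 16 ')': depth becomes 9
  Position 17 ')': depth becomes 8
  Position 18 ')': depth becomes 7
  Position 19 ')': depth becomes 6
  Position 20 ')': depth becomes 5
  Position 21 ')': depth becomes 4
  Position 22 ')': depth becomes 3
  Position 23 ')': depth becomes 2
  Position 24 ')': depth becomes 1
  Position 25 ')': depth becomes 0
Maximum depth reached: 10

10


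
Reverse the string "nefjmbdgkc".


Input: nefjmbdgkc
Reading characters right to left:
  Position 9: 'c'
  Position 8: 'k'
  Position 7: 'g'
  Position 6: 'd'
  Position 5: 'b'
  Position 4: 'm'
  Position 3: 'j'
  Position 2: 'f'
  Position 1: 'e'
  Position 0: 'n'
Reversed: ckgdbmjfen

ckgdbmjfen


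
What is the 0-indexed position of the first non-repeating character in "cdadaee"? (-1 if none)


Input: cdadaee
Character frequencies:
  'a': 2
  'c': 1
  'd': 2
  'e': 2
Scanning left to right for freq == 1:
  Position 0 ('c'): unique! => answer = 0

0


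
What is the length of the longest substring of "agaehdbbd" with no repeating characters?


Input: "agaehdbbd"
Sliding window (track last position of each char):
  Position 0 ('a'): window [0,0] length 1 -- new best
  Position 1 ('g'): window [0,1] length 2 -- new best
  Position 2 ('a'): repeat (last at 0), move window start to 1
  Position 2 ('a'): window [1,2] length 2
  Position 3 ('e'): window [1,3] length 3 -- new best
  Position 4 ('h'): window [1,4] length 4 -- new best
  Position 5 ('d'): window [1,5] length 5 -- new best
  Position 6 ('b'): window [1,6] length 6 -- new best
  Position 7 ('b'): repeat (last at 6), move window start to 7
  Position 7 ('b'): window [7,7] length 1
  Position 8 ('d'): window [7,8] length 2
Longest substring with no repeats: "gaehdb" with length 6

6


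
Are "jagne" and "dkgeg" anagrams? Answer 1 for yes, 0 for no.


Strings: "jagne", "dkgeg"
Sorted first:  aegjn
Sorted second: deggk
Differ at position 0: 'a' vs 'd' => not anagrams

0


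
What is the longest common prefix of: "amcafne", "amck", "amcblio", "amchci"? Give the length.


Words: amcafne, amck, amcblio, amchci
  Position 0: all 'a' => match
  Position 1: all 'm' => match
  Position 2: all 'c' => match
  Position 3: ('a', 'k', 'b', 'h') => mismatch, stop
LCP = "amc" (length 3)

3


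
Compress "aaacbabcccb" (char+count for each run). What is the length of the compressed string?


Input: aaacbabcccb
Runs:
  'a' x 3 => "a3"
  'c' x 1 => "c1"
  'b' x 1 => "b1"
  'a' x 1 => "a1"
  'b' x 1 => "b1"
  'c' x 3 => "c3"
  'b' x 1 => "b1"
Compressed: "a3c1b1a1b1c3b1"
Compressed length: 14

14


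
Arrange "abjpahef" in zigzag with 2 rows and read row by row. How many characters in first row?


Zigzag "abjpahef" into 2 rows:
Placing characters:
  'a' => row 0
  'b' => row 1
  'j' => row 0
  'p' => row 1
  'a' => row 0
  'h' => row 1
  'e' => row 0
  'f' => row 1
Rows:
  Row 0: "ajae"
  Row 1: "bphf"
First row length: 4

4


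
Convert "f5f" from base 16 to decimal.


Input: "f5f" in base 16
Positional expansion:
  Digit 'f' (value 15) x 16^2 = 3840
  Digit '5' (value 5) x 16^1 = 80
  Digit 'f' (value 15) x 16^0 = 15
Sum = 3935

3935


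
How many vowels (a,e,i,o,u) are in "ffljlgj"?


Input: ffljlgj
Checking each character:
  'f' at position 0: consonant
  'f' at position 1: consonant
  'l' at position 2: consonant
  'j' at position 3: consonant
  'l' at position 4: consonant
  'g' at position 5: consonant
  'j' at position 6: consonant
Total vowels: 0

0


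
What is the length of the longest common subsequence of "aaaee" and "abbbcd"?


LCS of "aaaee" and "abbbcd"
DP table:
           a    b    b    b    c    d
      0    0    0    0    0    0    0
  a   0    1    1    1    1    1    1
  a   0    1    1    1    1    1    1
  a   0    1    1    1    1    1    1
  e   0    1    1    1    1    1    1
  e   0    1    1    1    1    1    1
LCS length = dp[5][6] = 1

1


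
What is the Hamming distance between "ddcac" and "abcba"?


Comparing "ddcac" and "abcba" position by position:
  Position 0: 'd' vs 'a' => differ
  Position 1: 'd' vs 'b' => differ
  Position 2: 'c' vs 'c' => same
  Position 3: 'a' vs 'b' => differ
  Position 4: 'c' vs 'a' => differ
Total differences (Hamming distance): 4

4


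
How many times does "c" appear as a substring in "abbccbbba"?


Searching for "c" in "abbccbbba"
Scanning each position:
  Position 0: "a" => no
  Position 1: "b" => no
  Position 2: "b" => no
  Position 3: "c" => MATCH
  Position 4: "c" => MATCH
  Position 5: "b" => no
  Position 6: "b" => no
  Position 7: "b" => no
  Position 8: "a" => no
Total occurrences: 2

2


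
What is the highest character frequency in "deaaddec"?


Input: deaaddec
Character counts:
  'a': 2
  'c': 1
  'd': 3
  'e': 2
Maximum frequency: 3

3


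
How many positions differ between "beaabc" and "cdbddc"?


Comparing "beaabc" and "cdbddc" position by position:
  Position 0: 'b' vs 'c' => DIFFER
  Position 1: 'e' vs 'd' => DIFFER
  Position 2: 'a' vs 'b' => DIFFER
  Position 3: 'a' vs 'd' => DIFFER
  Position 4: 'b' vs 'd' => DIFFER
  Position 5: 'c' vs 'c' => same
Positions that differ: 5

5


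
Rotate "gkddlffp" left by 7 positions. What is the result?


Input: "gkddlffp", rotate left by 7
First 7 characters: "gkddlff"
Remaining characters: "p"
Concatenate remaining + first: "p" + "gkddlff" = "pgkddlff"

pgkddlff


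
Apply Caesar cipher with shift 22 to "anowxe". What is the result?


Caesar cipher: shift "anowxe" by 22
  'a' (pos 0) + 22 = pos 22 = 'w'
  'n' (pos 13) + 22 = pos 9 = 'j'
  'o' (pos 14) + 22 = pos 10 = 'k'
  'w' (pos 22) + 22 = pos 18 = 's'
  'x' (pos 23) + 22 = pos 19 = 't'
  'e' (pos 4) + 22 = pos 0 = 'a'
Result: wjksta

wjksta


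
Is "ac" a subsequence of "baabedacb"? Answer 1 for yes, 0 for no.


Check if "ac" is a subsequence of "baabedacb"
Greedy scan:
  Position 0 ('b'): no match needed
  Position 1 ('a'): matches sub[0] = 'a'
  Position 2 ('a'): no match needed
  Position 3 ('b'): no match needed
  Position 4 ('e'): no match needed
  Position 5 ('d'): no match needed
  Position 6 ('a'): no match needed
  Position 7 ('c'): matches sub[1] = 'c'
  Position 8 ('b'): no match needed
All 2 characters matched => is a subsequence

1


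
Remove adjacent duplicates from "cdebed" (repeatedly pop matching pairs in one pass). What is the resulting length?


Input: cdebed
Stack-based adjacent duplicate removal:
  Read 'c': push. Stack: c
  Read 'd': push. Stack: cd
  Read 'e': push. Stack: cde
  Read 'b': push. Stack: cdeb
  Read 'e': push. Stack: cdebe
  Read 'd': push. Stack: cdebed
Final stack: "cdebed" (length 6)

6


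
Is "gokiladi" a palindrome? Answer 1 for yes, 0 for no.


Input: gokiladi
Reversed: idalikog
  Compare pos 0 ('g') with pos 7 ('i'): MISMATCH
  Compare pos 1 ('o') with pos 6 ('d'): MISMATCH
  Compare pos 2 ('k') with pos 5 ('a'): MISMATCH
  Compare pos 3 ('i') with pos 4 ('l'): MISMATCH
Result: not a palindrome

0


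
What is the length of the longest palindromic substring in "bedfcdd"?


Input: "bedfcdd"
Checking substrings for palindromes:
  [5:7] "dd" (len 2) => palindrome
Longest palindromic substring: "dd" with length 2

2


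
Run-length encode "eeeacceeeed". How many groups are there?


Input: eeeacceeeed
Scanning for consecutive runs:
  Group 1: 'e' x 3 (positions 0-2)
  Group 2: 'a' x 1 (positions 3-3)
  Group 3: 'c' x 2 (positions 4-5)
  Group 4: 'e' x 4 (positions 6-9)
  Group 5: 'd' x 1 (positions 10-10)
Total groups: 5

5


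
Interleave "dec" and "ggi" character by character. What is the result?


Interleaving "dec" and "ggi":
  Position 0: 'd' from first, 'g' from second => "dg"
  Position 1: 'e' from first, 'g' from second => "eg"
  Position 2: 'c' from first, 'i' from second => "ci"
Result: dgegci

dgegci


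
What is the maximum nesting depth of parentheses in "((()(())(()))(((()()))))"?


Input: "((()(())(()))(((()()))))"
Tracking depth:
  Position 0 '(': depth becomes 1
  Position 1 '(': depth becomes 2
  Position 2 '(': depth becomes 3
  Position 3 ')': depth becomes 2
  Position 4 '(': depth becomes 3
  Position 5 '(': depth becomes 4
  Position 6 ')': depth becomes 3
  Position 7 ')': depth becomes 2
  Position 8 '(': depth becomes 3
  Position 9 '(': depth becomes 4
  Position 10 ')': depth becomes 3
  Position 11 ')': depth becomes 2
  Position 12 ')': depth becomes 1
  Position 13 '(': depth becomes 2
  Position 14 '(': depth becomes 3
  Position 15 '(': depth becomes 4
  Position 16 '(': depth becomes 5
  Position 17 ')': depth becomes 4
  Position 18 '(': depth becomes 5
  Position 19 ')': depth becomes 4
  Position 20 ')': depth becomes 3
  Position 21 ')': depth becomes 2
  Position 22 ')': depth becomes 1
  Position 23 ')': depth becomes 0
Maximum depth reached: 5

5


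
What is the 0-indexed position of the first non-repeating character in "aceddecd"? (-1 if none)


Input: aceddecd
Character frequencies:
  'a': 1
  'c': 2
  'd': 3
  'e': 2
Scanning left to right for freq == 1:
  Position 0 ('a'): unique! => answer = 0

0


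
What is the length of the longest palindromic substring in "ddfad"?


Input: "ddfad"
Checking substrings for palindromes:
  [0:2] "dd" (len 2) => palindrome
Longest palindromic substring: "dd" with length 2

2


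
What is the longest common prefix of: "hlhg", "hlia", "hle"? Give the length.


Words: hlhg, hlia, hle
  Position 0: all 'h' => match
  Position 1: all 'l' => match
  Position 2: ('h', 'i', 'e') => mismatch, stop
LCP = "hl" (length 2)

2


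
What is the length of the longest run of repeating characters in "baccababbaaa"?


Input: "baccababbaaa"
Scanning for longest run:
  Position 1 ('a'): new char, reset run to 1
  Position 2 ('c'): new char, reset run to 1
  Position 3 ('c'): continues run of 'c', length=2
  Position 4 ('a'): new char, reset run to 1
  Position 5 ('b'): new char, reset run to 1
  Position 6 ('a'): new char, reset run to 1
  Position 7 ('b'): new char, reset run to 1
  Position 8 ('b'): continues run of 'b', length=2
  Position 9 ('a'): new char, reset run to 1
  Position 10 ('a'): continues run of 'a', length=2
  Position 11 ('a'): continues run of 'a', length=3
Longest run: 'a' with length 3

3


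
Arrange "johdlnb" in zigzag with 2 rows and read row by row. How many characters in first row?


Zigzag "johdlnb" into 2 rows:
Placing characters:
  'j' => row 0
  'o' => row 1
  'h' => row 0
  'd' => row 1
  'l' => row 0
  'n' => row 1
  'b' => row 0
Rows:
  Row 0: "jhlb"
  Row 1: "odn"
First row length: 4

4


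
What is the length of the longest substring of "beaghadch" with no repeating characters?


Input: "beaghadch"
Sliding window (track last position of each char):
  Position 0 ('b'): window [0,0] length 1 -- new best
  Position 1 ('e'): window [0,1] length 2 -- new best
  Position 2 ('a'): window [0,2] length 3 -- new best
  Position 3 ('g'): window [0,3] length 4 -- new best
  Position 4 ('h'): window [0,4] length 5 -- new best
  Position 5 ('a'): repeat (last at 2), move window start to 3
  Position 5 ('a'): window [3,5] length 3
  Position 6 ('d'): window [3,6] length 4
  Position 7 ('c'): window [3,7] length 5
  Position 8 ('h'): repeat (last at 4), move window start to 5
  Position 8 ('h'): window [5,8] length 4
Longest substring with no repeats: "beagh" with length 5

5


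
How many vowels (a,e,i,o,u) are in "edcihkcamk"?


Input: edcihkcamk
Checking each character:
  'e' at position 0: vowel (running total: 1)
  'd' at position 1: consonant
  'c' at position 2: consonant
  'i' at position 3: vowel (running total: 2)
  'h' at position 4: consonant
  'k' at position 5: consonant
  'c' at position 6: consonant
  'a' at position 7: vowel (running total: 3)
  'm' at position 8: consonant
  'k' at position 9: consonant
Total vowels: 3

3


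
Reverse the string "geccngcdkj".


Input: geccngcdkj
Reading characters right to left:
  Position 9: 'j'
  Position 8: 'k'
  Position 7: 'd'
  Position 6: 'c'
  Position 5: 'g'
  Position 4: 'n'
  Position 3: 'c'
  Position 2: 'c'
  Position 1: 'e'
  Position 0: 'g'
Reversed: jkdcgncceg

jkdcgncceg


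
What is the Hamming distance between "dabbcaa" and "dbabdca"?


Comparing "dabbcaa" and "dbabdca" position by position:
  Position 0: 'd' vs 'd' => same
  Position 1: 'a' vs 'b' => differ
  Position 2: 'b' vs 'a' => differ
  Position 3: 'b' vs 'b' => same
  Position 4: 'c' vs 'd' => differ
  Position 5: 'a' vs 'c' => differ
  Position 6: 'a' vs 'a' => same
Total differences (Hamming distance): 4

4


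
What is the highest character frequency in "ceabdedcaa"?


Input: ceabdedcaa
Character counts:
  'a': 3
  'b': 1
  'c': 2
  'd': 2
  'e': 2
Maximum frequency: 3

3


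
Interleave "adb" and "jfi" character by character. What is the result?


Interleaving "adb" and "jfi":
  Position 0: 'a' from first, 'j' from second => "aj"
  Position 1: 'd' from first, 'f' from second => "df"
  Position 2: 'b' from first, 'i' from second => "bi"
Result: ajdfbi

ajdfbi


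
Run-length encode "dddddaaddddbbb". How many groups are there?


Input: dddddaaddddbbb
Scanning for consecutive runs:
  Group 1: 'd' x 5 (positions 0-4)
  Group 2: 'a' x 2 (positions 5-6)
  Group 3: 'd' x 4 (positions 7-10)
  Group 4: 'b' x 3 (positions 11-13)
Total groups: 4

4


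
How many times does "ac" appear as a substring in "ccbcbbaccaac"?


Searching for "ac" in "ccbcbbaccaac"
Scanning each position:
  Position 0: "cc" => no
  Position 1: "cb" => no
  Position 2: "bc" => no
  Position 3: "cb" => no
  Position 4: "bb" => no
  Position 5: "ba" => no
  Position 6: "ac" => MATCH
  Position 7: "cc" => no
  Position 8: "ca" => no
  Position 9: "aa" => no
  Position 10: "ac" => MATCH
Total occurrences: 2

2


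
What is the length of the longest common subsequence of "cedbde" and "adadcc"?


LCS of "cedbde" and "adadcc"
DP table:
           a    d    a    d    c    c
      0    0    0    0    0    0    0
  c   0    0    0    0    0    1    1
  e   0    0    0    0    0    1    1
  d   0    0    1    1    1    1    1
  b   0    0    1    1    1    1    1
  d   0    0    1    1    2    2    2
  e   0    0    1    1    2    2    2
LCS length = dp[6][6] = 2

2


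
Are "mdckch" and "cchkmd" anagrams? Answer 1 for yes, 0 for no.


Strings: "mdckch", "cchkmd"
Sorted first:  ccdhkm
Sorted second: ccdhkm
Sorted forms match => anagrams

1


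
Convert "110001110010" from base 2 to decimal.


Input: "110001110010" in base 2
Positional expansion:
  Digit '1' (value 1) x 2^11 = 2048
  Digit '1' (value 1) x 2^10 = 1024
  Digit '0' (value 0) x 2^9 = 0
  Digit '0' (value 0) x 2^8 = 0
  Digit '0' (value 0) x 2^7 = 0
  Digit '1' (value 1) x 2^6 = 64
  Digit '1' (value 1) x 2^5 = 32
  Digit '1' (value 1) x 2^4 = 16
  Digit '0' (value 0) x 2^3 = 0
  Digit '0' (value 0) x 2^2 = 0
  Digit '1' (value 1) x 2^1 = 2
  Digit '0' (value 0) x 2^0 = 0
Sum = 3186

3186


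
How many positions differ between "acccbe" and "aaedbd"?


Comparing "acccbe" and "aaedbd" position by position:
  Position 0: 'a' vs 'a' => same
  Position 1: 'c' vs 'a' => DIFFER
  Position 2: 'c' vs 'e' => DIFFER
  Position 3: 'c' vs 'd' => DIFFER
  Position 4: 'b' vs 'b' => same
  Position 5: 'e' vs 'd' => DIFFER
Positions that differ: 4

4


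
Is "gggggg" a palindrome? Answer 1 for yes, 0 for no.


Input: gggggg
Reversed: gggggg
  Compare pos 0 ('g') with pos 5 ('g'): match
  Compare pos 1 ('g') with pos 4 ('g'): match
  Compare pos 2 ('g') with pos 3 ('g'): match
Result: palindrome

1


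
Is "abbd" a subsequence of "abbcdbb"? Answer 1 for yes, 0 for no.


Check if "abbd" is a subsequence of "abbcdbb"
Greedy scan:
  Position 0 ('a'): matches sub[0] = 'a'
  Position 1 ('b'): matches sub[1] = 'b'
  Position 2 ('b'): matches sub[2] = 'b'
  Position 3 ('c'): no match needed
  Position 4 ('d'): matches sub[3] = 'd'
  Position 5 ('b'): no match needed
  Position 6 ('b'): no match needed
All 4 characters matched => is a subsequence

1


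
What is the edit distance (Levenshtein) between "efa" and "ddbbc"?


Computing edit distance: "efa" -> "ddbbc"
DP table:
           d    d    b    b    c
      0    1    2    3    4    5
  e   1    1    2    3    4    5
  f   2    2    2    3    4    5
  a   3    3    3    3    4    5
Edit distance = dp[3][5] = 5

5


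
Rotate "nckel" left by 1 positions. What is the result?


Input: "nckel", rotate left by 1
First 1 characters: "n"
Remaining characters: "ckel"
Concatenate remaining + first: "ckel" + "n" = "ckeln"

ckeln


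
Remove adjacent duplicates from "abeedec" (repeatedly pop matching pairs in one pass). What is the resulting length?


Input: abeedec
Stack-based adjacent duplicate removal:
  Read 'a': push. Stack: a
  Read 'b': push. Stack: ab
  Read 'e': push. Stack: abe
  Read 'e': matches stack top 'e' => pop. Stack: ab
  Read 'd': push. Stack: abd
  Read 'e': push. Stack: abde
  Read 'c': push. Stack: abdec
Final stack: "abdec" (length 5)

5


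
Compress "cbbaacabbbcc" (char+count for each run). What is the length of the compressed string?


Input: cbbaacabbbcc
Runs:
  'c' x 1 => "c1"
  'b' x 2 => "b2"
  'a' x 2 => "a2"
  'c' x 1 => "c1"
  'a' x 1 => "a1"
  'b' x 3 => "b3"
  'c' x 2 => "c2"
Compressed: "c1b2a2c1a1b3c2"
Compressed length: 14

14


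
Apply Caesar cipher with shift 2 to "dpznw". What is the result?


Caesar cipher: shift "dpznw" by 2
  'd' (pos 3) + 2 = pos 5 = 'f'
  'p' (pos 15) + 2 = pos 17 = 'r'
  'z' (pos 25) + 2 = pos 1 = 'b'
  'n' (pos 13) + 2 = pos 15 = 'p'
  'w' (pos 22) + 2 = pos 24 = 'y'
Result: frbpy

frbpy


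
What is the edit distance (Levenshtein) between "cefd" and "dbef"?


Computing edit distance: "cefd" -> "dbef"
DP table:
           d    b    e    f
      0    1    2    3    4
  c   1    1    2    3    4
  e   2    2    2    2    3
  f   3    3    3    3    2
  d   4    3    4    4    3
Edit distance = dp[4][4] = 3

3


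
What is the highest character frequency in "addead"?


Input: addead
Character counts:
  'a': 2
  'd': 3
  'e': 1
Maximum frequency: 3

3


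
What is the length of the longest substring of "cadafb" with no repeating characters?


Input: "cadafb"
Sliding window (track last position of each char):
  Position 0 ('c'): window [0,0] length 1 -- new best
  Position 1 ('a'): window [0,1] length 2 -- new best
  Position 2 ('d'): window [0,2] length 3 -- new best
  Position 3 ('a'): repeat (last at 1), move window start to 2
  Position 3 ('a'): window [2,3] length 2
  Position 4 ('f'): window [2,4] length 3
  Position 5 ('b'): window [2,5] length 4 -- new best
Longest substring with no repeats: "dafb" with length 4

4


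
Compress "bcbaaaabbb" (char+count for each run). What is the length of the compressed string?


Input: bcbaaaabbb
Runs:
  'b' x 1 => "b1"
  'c' x 1 => "c1"
  'b' x 1 => "b1"
  'a' x 4 => "a4"
  'b' x 3 => "b3"
Compressed: "b1c1b1a4b3"
Compressed length: 10

10


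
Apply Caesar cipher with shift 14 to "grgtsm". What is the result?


Caesar cipher: shift "grgtsm" by 14
  'g' (pos 6) + 14 = pos 20 = 'u'
  'r' (pos 17) + 14 = pos 5 = 'f'
  'g' (pos 6) + 14 = pos 20 = 'u'
  't' (pos 19) + 14 = pos 7 = 'h'
  's' (pos 18) + 14 = pos 6 = 'g'
  'm' (pos 12) + 14 = pos 0 = 'a'
Result: ufuhga

ufuhga


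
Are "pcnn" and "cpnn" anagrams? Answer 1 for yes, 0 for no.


Strings: "pcnn", "cpnn"
Sorted first:  cnnp
Sorted second: cnnp
Sorted forms match => anagrams

1


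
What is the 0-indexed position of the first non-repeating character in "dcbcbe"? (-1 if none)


Input: dcbcbe
Character frequencies:
  'b': 2
  'c': 2
  'd': 1
  'e': 1
Scanning left to right for freq == 1:
  Position 0 ('d'): unique! => answer = 0

0


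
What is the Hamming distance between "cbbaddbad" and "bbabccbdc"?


Comparing "cbbaddbad" and "bbabccbdc" position by position:
  Position 0: 'c' vs 'b' => differ
  Position 1: 'b' vs 'b' => same
  Position 2: 'b' vs 'a' => differ
  Position 3: 'a' vs 'b' => differ
  Position 4: 'd' vs 'c' => differ
  Position 5: 'd' vs 'c' => differ
  Position 6: 'b' vs 'b' => same
  Position 7: 'a' vs 'd' => differ
  Position 8: 'd' vs 'c' => differ
Total differences (Hamming distance): 7

7


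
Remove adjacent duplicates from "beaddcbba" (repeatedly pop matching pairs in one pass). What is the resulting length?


Input: beaddcbba
Stack-based adjacent duplicate removal:
  Read 'b': push. Stack: b
  Read 'e': push. Stack: be
  Read 'a': push. Stack: bea
  Read 'd': push. Stack: bead
  Read 'd': matches stack top 'd' => pop. Stack: bea
  Read 'c': push. Stack: beac
  Read 'b': push. Stack: beacb
  Read 'b': matches stack top 'b' => pop. Stack: beac
  Read 'a': push. Stack: beaca
Final stack: "beaca" (length 5)

5


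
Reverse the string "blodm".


Input: blodm
Reading characters right to left:
  Position 4: 'm'
  Position 3: 'd'
  Position 2: 'o'
  Position 1: 'l'
  Position 0: 'b'
Reversed: mdolb

mdolb


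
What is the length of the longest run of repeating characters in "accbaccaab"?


Input: "accbaccaab"
Scanning for longest run:
  Position 1 ('c'): new char, reset run to 1
  Position 2 ('c'): continues run of 'c', length=2
  Position 3 ('b'): new char, reset run to 1
  Position 4 ('a'): new char, reset run to 1
  Position 5 ('c'): new char, reset run to 1
  Position 6 ('c'): continues run of 'c', length=2
  Position 7 ('a'): new char, reset run to 1
  Position 8 ('a'): continues run of 'a', length=2
  Position 9 ('b'): new char, reset run to 1
Longest run: 'c' with length 2

2


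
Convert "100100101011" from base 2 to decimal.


Input: "100100101011" in base 2
Positional expansion:
  Digit '1' (value 1) x 2^11 = 2048
  Digit '0' (value 0) x 2^10 = 0
  Digit '0' (value 0) x 2^9 = 0
  Digit '1' (value 1) x 2^8 = 256
  Digit '0' (value 0) x 2^7 = 0
  Digit '0' (value 0) x 2^6 = 0
  Digit '1' (value 1) x 2^5 = 32
  Digit '0' (value 0) x 2^4 = 0
  Digit '1' (value 1) x 2^3 = 8
  Digit '0' (value 0) x 2^2 = 0
  Digit '1' (value 1) x 2^1 = 2
  Digit '1' (value 1) x 2^0 = 1
Sum = 2347

2347


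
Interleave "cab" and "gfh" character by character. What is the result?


Interleaving "cab" and "gfh":
  Position 0: 'c' from first, 'g' from second => "cg"
  Position 1: 'a' from first, 'f' from second => "af"
  Position 2: 'b' from first, 'h' from second => "bh"
Result: cgafbh

cgafbh


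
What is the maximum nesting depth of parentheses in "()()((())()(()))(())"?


Input: "()()((())()(()))(())"
Tracking depth:
  Position 0 '(': depth becomes 1
  Position 1 ')': depth becomes 0
  Position 2 '(': depth becomes 1
  Position 3 ')': depth becomes 0
  Position 4 '(': depth becomes 1
  Position 5 '(': depth becomes 2
  Position 6 '(': depth becomes 3
  Position 7 ')': depth becomes 2
  Position 8 ')': depth becomes 1
  Position 9 '(': depth becomes 2
  Position 10 ')': depth becomes 1
  Position 11 '(': depth becomes 2
  Position 12 '(': depth becomes 3
  Position 13 ')': depth becomes 2
  Position 14 ')': depth becomes 1
  Position 15 ')': depth becomes 0
  Position 16 '(': depth becomes 1
  Position 17 '(': depth becomes 2
  Position 18 ')': depth becomes 1
  Position 19 ')': depth becomes 0
Maximum depth reached: 3

3


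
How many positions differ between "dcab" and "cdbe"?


Comparing "dcab" and "cdbe" position by position:
  Position 0: 'd' vs 'c' => DIFFER
  Position 1: 'c' vs 'd' => DIFFER
  Position 2: 'a' vs 'b' => DIFFER
  Position 3: 'b' vs 'e' => DIFFER
Positions that differ: 4

4
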